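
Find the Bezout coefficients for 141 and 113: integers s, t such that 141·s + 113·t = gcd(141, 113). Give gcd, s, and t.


Euclidean algorithm on (141, 113) — divide until remainder is 0:
  141 = 1 · 113 + 28
  113 = 4 · 28 + 1
  28 = 28 · 1 + 0
gcd(141, 113) = 1.
Track Bezout coefficients alongside the remainders: start with r₀ = 141 = a·1 + b·0 (s = 1, t = 0) and r₁ = 113 = a·0 + b·1 (s = 0, t = 1); each new remainder r_{k+1} = r_{k-1} − q_k·r_k inherits s_{k+1} = s_{k-1} − q_k·s_k, t_{k+1} = t_{k-1} − q_k·t_k, so r_k = a·s_k + b·t_k at every step:
  q = 1: r = 28, s = 1 − 1·0 = 1, t = 0 − 1·1 = -1  (check: 141·1 + 113·(-1) = 28)
  q = 4: r = 1, s = 0 − 4·1 = -4, t = 1 − 4·(-1) = 5  (check: 141·(-4) + 113·5 = 1)
The row with r = 1 (the gcd) gives the Bezout coefficients s = -4, t = 5.
Result: 141 · (-4) + 113 · (5) = 1.

gcd(141, 113) = 1; s = -4, t = 5 (check: 141·(-4) + 113·5 = 1).


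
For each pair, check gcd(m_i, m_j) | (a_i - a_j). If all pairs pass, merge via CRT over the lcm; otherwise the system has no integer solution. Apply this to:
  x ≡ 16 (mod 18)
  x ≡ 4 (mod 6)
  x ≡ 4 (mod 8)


Moduli 18, 6, 8 are not pairwise coprime, so CRT works modulo lcm(m_i) when all pairwise compatibility conditions hold.
Pairwise compatibility: gcd(m_i, m_j) must divide a_i - a_j for every pair.
Merge one congruence at a time:
  Start: x ≡ 16 (mod 18).
  Combine with x ≡ 4 (mod 6): gcd(18, 6) = 6; 4 - 16 = -12, which IS divisible by 6, so compatible.
    Write x = 16 + 18·t and substitute into x ≡ 4 (mod 6): 18·t ≡ 4 − 16 = -12 (mod 6).
    Divide the congruence (and modulus) by g = 6: 3·t ≡ -2 (mod 1).
    Modulo 1 every t works; take t = 0.
    Then x = 16 + 18·0 = 16, valid modulo lcm(18, 6) = 18: x ≡ 16 (mod 18).
  Combine with x ≡ 4 (mod 8): gcd(18, 8) = 2; 4 - 16 = -12, which IS divisible by 2, so compatible.
    Write x = 16 + 18·t and substitute into x ≡ 4 (mod 8): 18·t ≡ 4 − 16 = -12 (mod 8).
    Divide the congruence (and modulus) by g = 2: 9·t ≡ -6 (mod 4).
    Reduce coefficients mod 4: 1·t ≡ 2 (mod 4).
    So t ≡ 2 (mod 4).
    Then x = 16 + 18·2 = 52, valid modulo lcm(18, 8) = 72: x ≡ 52 (mod 72).
Verify: 52 mod 18 = 16, 52 mod 6 = 4, 52 mod 8 = 4.

x ≡ 52 (mod 72).


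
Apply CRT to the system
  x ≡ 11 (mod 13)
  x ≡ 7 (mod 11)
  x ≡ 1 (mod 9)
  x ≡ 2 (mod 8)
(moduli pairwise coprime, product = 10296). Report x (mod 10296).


Product of moduli M = 13 · 11 · 9 · 8 = 10296.
Merge one congruence at a time:
  Start: x ≡ 11 (mod 13).
  Combine with x ≡ 7 (mod 11); new modulus lcm = 143.
    Write x = 11 + 13·t and substitute into x ≡ 7 (mod 11): 13·t ≡ 7 − 11 = -4 (mod 11).
    Reduce coefficients mod 11: 2·t ≡ 7 (mod 11).
    The inverse of 2 mod 11 is 6 (since 2·6 = 12 = 1·11 + 1), so t ≡ 6·7 = 42 ≡ 9 (mod 11).
    Then x = 11 + 13·9 = 128, valid modulo lcm(13, 11) = 143: x ≡ 128 (mod 143).
  Combine with x ≡ 1 (mod 9); new modulus lcm = 1287.
    Write x = 128 + 143·t and substitute into x ≡ 1 (mod 9): 143·t ≡ 1 − 128 = -127 (mod 9).
    Reduce coefficients mod 9: 8·t ≡ 8 (mod 9).
    The inverse of 8 mod 9 is 8 (since 8·8 = 64 = 7·9 + 1), so t ≡ 8·8 = 64 ≡ 1 (mod 9).
    Then x = 128 + 143·1 = 271, valid modulo lcm(143, 9) = 1287: x ≡ 271 (mod 1287).
  Combine with x ≡ 2 (mod 8); new modulus lcm = 10296.
    Write x = 271 + 1287·t and substitute into x ≡ 2 (mod 8): 1287·t ≡ 2 − 271 = -269 (mod 8).
    Reduce coefficients mod 8: 7·t ≡ 3 (mod 8).
    The inverse of 7 mod 8 is 7 (since 7·7 = 49 = 6·8 + 1), so t ≡ 7·3 = 21 ≡ 5 (mod 8).
    Then x = 271 + 1287·5 = 6706, valid modulo lcm(1287, 8) = 10296: x ≡ 6706 (mod 10296).
Verify against each original: 6706 mod 13 = 11, 6706 mod 11 = 7, 6706 mod 9 = 1, 6706 mod 8 = 2.

x ≡ 6706 (mod 10296).


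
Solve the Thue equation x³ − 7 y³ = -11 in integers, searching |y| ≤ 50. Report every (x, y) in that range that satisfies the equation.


The equation is x³ - 7y³ = -11. For fixed y, x³ = 7·y³ − 11, so a solution requires the RHS to be a perfect cube.
Strategy: iterate y from -50 to 50, compute RHS = 7·y³ − 11, and check whether it is a (positive or negative) perfect cube.
Check small values of y:
  y = 0: RHS = -11 is not a perfect cube.
  y = 1: RHS = -4 is not a perfect cube.
  y = -1: RHS = -18 is not a perfect cube.
  y = 2: RHS = 45 is not a perfect cube.
  y = -2: RHS = -67 is not a perfect cube.
  y = 3: RHS = 178 is not a perfect cube.
  y = -3: RHS = -200 is not a perfect cube.
Continuing the search up to |y| = 50 finds no solutions either.
No (x, y) in the scanned range satisfies the equation.

No integer solutions with |y| ≤ 50.


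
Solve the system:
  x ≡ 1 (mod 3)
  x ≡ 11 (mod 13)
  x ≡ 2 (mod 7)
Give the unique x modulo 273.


Moduli 3, 13, 7 are pairwise coprime; by CRT there is a unique solution modulo M = 3 · 13 · 7 = 273.
Solve pairwise, accumulating the modulus:
  Start with x ≡ 1 (mod 3).
  Combine with x ≡ 11 (mod 13): since gcd(3, 13) = 1, we get a unique residue mod 39.
    Write x = 1 + 3·t and substitute into x ≡ 11 (mod 13): 3·t ≡ 11 − 1 = 10 (mod 13).
    The inverse of 3 mod 13 is 9 (since 3·9 = 27 = 2·13 + 1), so t ≡ 9·10 = 90 ≡ 12 (mod 13).
    Then x = 1 + 3·12 = 37, valid modulo lcm(3, 13) = 39: x ≡ 37 (mod 39).
  Combine with x ≡ 2 (mod 7): since gcd(39, 7) = 1, we get a unique residue mod 273.
    Write x = 37 + 39·t and substitute into x ≡ 2 (mod 7): 39·t ≡ 2 − 37 = -35 (mod 7).
    Reduce coefficients mod 7: 4·t ≡ 0 (mod 7).
    The inverse of 4 mod 7 is 2 (since 4·2 = 8 = 1·7 + 1), so t ≡ 2·0 = 0 ≡ 0 (mod 7).
    Then x = 37 + 39·0 = 37, valid modulo lcm(39, 7) = 273: x ≡ 37 (mod 273).
Verify: 37 mod 3 = 1 ✓, 37 mod 13 = 11 ✓, 37 mod 7 = 2 ✓.

x ≡ 37 (mod 273).


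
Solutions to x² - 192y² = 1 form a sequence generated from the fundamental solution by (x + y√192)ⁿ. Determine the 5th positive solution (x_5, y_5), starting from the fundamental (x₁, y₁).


Step 1: Find the fundamental solution (x₁, y₁) of x² - 192y² = 1.
  Expand √192 as a continued fraction. a₀ = ⌊√192⌋ = 13; iterate m_{k+1} = d_k·a_k − m_k, d_{k+1} = (192 − m_{k+1}²)/d_k, a_{k+1} = ⌊(a₀ + m_{k+1})/d_{k+1}⌋ (starting m₀ = 0, d₀ = 1), with convergents p_k = a_k·p_{k-1} + p_{k-2}, q_k = a_k·q_{k-1} + q_{k-2} (p₋₁ = 1, q₋₁ = 0):
  k = 0: a₀ = 13; p₀/q₀ = 13/1; p₀² − 192·q₀² = 169 − 192 = -23.
  k = 1: m = 13, d = 23, a = ⌊(13 + 13)/23⌋ = 1; p/q = (1·13 + 1)/(1·1 + 0) = 14/1; p² − 192·q² = 196 − 192 = 4.
  k = 2: m = 10, d = 4, a = ⌊(13 + 10)/4⌋ = 5; p/q = (5·14 + 13)/(5·1 + 1) = 83/6; p² − 192·q² = 6889 − 6912 = -23.
  k = 3: m = 10, d = 23, a = ⌊(13 + 10)/23⌋ = 1; p/q = (1·83 + 14)/(1·6 + 1) = 97/7; p² − 192·q² = 9409 − 9408 = 1.
  The first convergent with p² − 192·q² = 1 gives the fundamental solution (x₁, y₁) = (97, 7).
Step 2: Apply the recurrence (x_{n+1}, y_{n+1}) = (x₁x_n + 192y₁y_n, x₁y_n + y₁x_n) repeatedly.
  From (x_1, y_1) = (97, 7): x_2 = 97·97 + 192·7·7 = 18817; y_2 = 97·7 + 7·97 = 1358.
  From (x_2, y_2) = (18817, 1358): x_3 = 97·18817 + 192·7·1358 = 3650401; y_3 = 97·1358 + 7·18817 = 263445.
  From (x_3, y_3) = (3650401, 263445): x_4 = 97·3650401 + 192·7·263445 = 708158977; y_4 = 97·263445 + 7·3650401 = 51106972.
  From (x_4, y_4) = (708158977, 51106972): x_5 = 97·708158977 + 192·7·51106972 = 137379191137; y_5 = 97·51106972 + 7·708158977 = 9914489123.
Step 3: Verify x_5² - 192·y_5² = 18873042157456379352769 - 18873042157456379352768 = 1 (should be 1). ✓

(x_1, y_1) = (97, 7); (x_5, y_5) = (137379191137, 9914489123).


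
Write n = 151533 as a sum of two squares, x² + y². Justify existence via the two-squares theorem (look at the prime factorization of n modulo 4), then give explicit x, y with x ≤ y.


Step 1: Factor n = 151533 = 3^2 · 113 · 149.
Step 2: Check the mod-4 condition on each prime factor: 3 ≡ 3 (mod 4), exponent 2 (must be even); 113 ≡ 1 (mod 4), exponent 1; 149 ≡ 1 (mod 4), exponent 1.
All primes ≡ 3 (mod 4) appear to even exponent (or don't appear), so by the two-squares theorem n IS expressible as a sum of two squares.
Step 3: Build a representation. Group n = k² · m with k = 3 and m = 113 · 149 = 16837 (a product of primes ≡ 1 (mod 4)); a representation of m scales to one of n via (k·x)² + (k·y)² = k²(x² + y²). Each prime p ≡ 1 (mod 4) is itself a sum of two squares; find a² by testing p − a² for a perfect square:
  113: 113 − 1² = 112, 113 − 2² = 109, 113 − 3² = 104, 113 − 4² = 97, 113 − 5² = 88, 113 − 6² = 77, 113 − 7² = 64 = 8² ⇒ 113 = 7² + 8².
  149: 149 − 1² = 148, 149 − 2² = 145, 149 − 3² = 140, 149 − 4² = 133, 149 − 5² = 124, 149 − 6² = 113, 149 − 7² = 100 = 10² ⇒ 149 = 7² + 10².
  Combine using the Brahmagupta–Fibonacci identity (a² + b²)(c² + d²) = (ac − bd)² + (ad + bc)² = (ac + bd)² + (ad − bc)²:
  113 · 149 = 16837: from (7² + 8²)(7² + 10²), take (7·7 − 8·10, 7·10 + 8·7) = (49 − 80, 70 + 56) = (-31, 126); dropping signs (only squares matter) gives (31, 126); check 31² + 126² = 961 + 15876 = 16837 ✓.
  Scale by k = 3: (3·31, 3·126) = (93, 378).
Step 4: Order so x ≤ y and verify: 93² + 378² = 8649 + 142884 = 151533 = n. ✓

n = 151533 = 93² + 378² (one valid representation with x ≤ y).


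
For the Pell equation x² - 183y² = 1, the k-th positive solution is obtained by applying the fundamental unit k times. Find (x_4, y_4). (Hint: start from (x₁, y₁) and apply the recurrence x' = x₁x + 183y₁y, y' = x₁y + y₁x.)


Step 1: Find the fundamental solution (x₁, y₁) of x² - 183y² = 1.
  Expand √183 as a continued fraction. a₀ = ⌊√183⌋ = 13; iterate m_{k+1} = d_k·a_k − m_k, d_{k+1} = (183 − m_{k+1}²)/d_k, a_{k+1} = ⌊(a₀ + m_{k+1})/d_{k+1}⌋ (starting m₀ = 0, d₀ = 1), with convergents p_k = a_k·p_{k-1} + p_{k-2}, q_k = a_k·q_{k-1} + q_{k-2} (p₋₁ = 1, q₋₁ = 0):
  k = 0: a₀ = 13; p₀/q₀ = 13/1; p₀² − 183·q₀² = 169 − 183 = -14.
  k = 1: m = 13, d = 14, a = ⌊(13 + 13)/14⌋ = 1; p/q = (1·13 + 1)/(1·1 + 0) = 14/1; p² − 183·q² = 196 − 183 = 13.
  k = 2: m = 1, d = 13, a = ⌊(13 + 1)/13⌋ = 1; p/q = (1·14 + 13)/(1·1 + 1) = 27/2; p² − 183·q² = 729 − 732 = -3.
  k = 3: m = 12, d = 3, a = ⌊(13 + 12)/3⌋ = 8; p/q = (8·27 + 14)/(8·2 + 1) = 230/17; p² − 183·q² = 52900 − 52887 = 13.
  k = 4: m = 12, d = 13, a = ⌊(13 + 12)/13⌋ = 1; p/q = (1·230 + 27)/(1·17 + 2) = 257/19; p² − 183·q² = 66049 − 66063 = -14.
  k = 5: m = 1, d = 14, a = ⌊(13 + 1)/14⌋ = 1; p/q = (1·257 + 230)/(1·19 + 17) = 487/36; p² − 183·q² = 237169 − 237168 = 1.
  The first convergent with p² − 183·q² = 1 gives the fundamental solution (x₁, y₁) = (487, 36).
Step 2: Apply the recurrence (x_{n+1}, y_{n+1}) = (x₁x_n + 183y₁y_n, x₁y_n + y₁x_n) repeatedly.
  From (x_1, y_1) = (487, 36): x_2 = 487·487 + 183·36·36 = 474337; y_2 = 487·36 + 36·487 = 35064.
  From (x_2, y_2) = (474337, 35064): x_3 = 487·474337 + 183·36·35064 = 462003751; y_3 = 487·35064 + 36·474337 = 34152300.
  From (x_3, y_3) = (462003751, 34152300): x_4 = 487·462003751 + 183·36·34152300 = 449991179137; y_4 = 487·34152300 + 36·462003751 = 33264305136.
Step 3: Verify x_4² - 183·y_4² = 202492061301107624064769 - 202492061301107624064768 = 1 (should be 1). ✓

(x_1, y_1) = (487, 36); (x_4, y_4) = (449991179137, 33264305136).


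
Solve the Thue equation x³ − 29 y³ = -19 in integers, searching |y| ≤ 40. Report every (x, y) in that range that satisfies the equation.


The equation is x³ - 29y³ = -19. For fixed y, x³ = 29·y³ − 19, so a solution requires the RHS to be a perfect cube.
Strategy: iterate y from -40 to 40, compute RHS = 29·y³ − 19, and check whether it is a (positive or negative) perfect cube.
Check small values of y:
  y = 0: RHS = -19 is not a perfect cube.
  y = 1: RHS = 10 is not a perfect cube.
  y = -1: RHS = -48 is not a perfect cube.
  y = 2: RHS = 213 is not a perfect cube.
  y = -2: RHS = -251 is not a perfect cube.
  y = 3: RHS = 764 is not a perfect cube.
  y = -3: RHS = -802 is not a perfect cube.
Continuing the search up to |y| = 40 finds no solutions either.
No (x, y) in the scanned range satisfies the equation.

No integer solutions with |y| ≤ 40.


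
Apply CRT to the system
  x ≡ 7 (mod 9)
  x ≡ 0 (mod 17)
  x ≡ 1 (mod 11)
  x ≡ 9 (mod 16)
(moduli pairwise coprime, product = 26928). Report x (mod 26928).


Product of moduli M = 9 · 17 · 11 · 16 = 26928.
Merge one congruence at a time:
  Start: x ≡ 7 (mod 9).
  Combine with x ≡ 0 (mod 17); new modulus lcm = 153.
    Write x = 7 + 9·t and substitute into x ≡ 0 (mod 17): 9·t ≡ 0 − 7 = -7 (mod 17).
    Reduce coefficients mod 17: 9·t ≡ 10 (mod 17).
    The inverse of 9 mod 17 is 2 (since 9·2 = 18 = 1·17 + 1), so t ≡ 2·10 = 20 ≡ 3 (mod 17).
    Then x = 7 + 9·3 = 34, valid modulo lcm(9, 17) = 153: x ≡ 34 (mod 153).
  Combine with x ≡ 1 (mod 11); new modulus lcm = 1683.
    Write x = 34 + 153·t and substitute into x ≡ 1 (mod 11): 153·t ≡ 1 − 34 = -33 (mod 11).
    Reduce coefficients mod 11: 10·t ≡ 0 (mod 11).
    The inverse of 10 mod 11 is 10 (since 10·10 = 100 = 9·11 + 1), so t ≡ 10·0 = 0 ≡ 0 (mod 11).
    Then x = 34 + 153·0 = 34, valid modulo lcm(153, 11) = 1683: x ≡ 34 (mod 1683).
  Combine with x ≡ 9 (mod 16); new modulus lcm = 26928.
    Write x = 34 + 1683·t and substitute into x ≡ 9 (mod 16): 1683·t ≡ 9 − 34 = -25 (mod 16).
    Reduce coefficients mod 16: 3·t ≡ 7 (mod 16).
    The inverse of 3 mod 16 is 11 (since 3·11 = 33 = 2·16 + 1), so t ≡ 11·7 = 77 ≡ 13 (mod 16).
    Then x = 34 + 1683·13 = 21913, valid modulo lcm(1683, 16) = 26928: x ≡ 21913 (mod 26928).
Verify against each original: 21913 mod 9 = 7, 21913 mod 17 = 0, 21913 mod 11 = 1, 21913 mod 16 = 9.

x ≡ 21913 (mod 26928).


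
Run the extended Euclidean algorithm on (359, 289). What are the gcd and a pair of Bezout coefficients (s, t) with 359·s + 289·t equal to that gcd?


Euclidean algorithm on (359, 289) — divide until remainder is 0:
  359 = 1 · 289 + 70
  289 = 4 · 70 + 9
  70 = 7 · 9 + 7
  9 = 1 · 7 + 2
  7 = 3 · 2 + 1
  2 = 2 · 1 + 0
gcd(359, 289) = 1.
Track Bezout coefficients alongside the remainders: start with r₀ = 359 = a·1 + b·0 (s = 1, t = 0) and r₁ = 289 = a·0 + b·1 (s = 0, t = 1); each new remainder r_{k+1} = r_{k-1} − q_k·r_k inherits s_{k+1} = s_{k-1} − q_k·s_k, t_{k+1} = t_{k-1} − q_k·t_k, so r_k = a·s_k + b·t_k at every step:
  q = 1: r = 70, s = 1 − 1·0 = 1, t = 0 − 1·1 = -1  (check: 359·1 + 289·(-1) = 70)
  q = 4: r = 9, s = 0 − 4·1 = -4, t = 1 − 4·(-1) = 5  (check: 359·(-4) + 289·5 = 9)
  q = 7: r = 7, s = 1 − 7·(-4) = 29, t = -1 − 7·5 = -36  (check: 359·29 + 289·(-36) = 7)
  q = 1: r = 2, s = -4 − 1·29 = -33, t = 5 − 1·(-36) = 41  (check: 359·(-33) + 289·41 = 2)
  q = 3: r = 1, s = 29 − 3·(-33) = 128, t = -36 − 3·41 = -159  (check: 359·128 + 289·(-159) = 1)
The row with r = 1 (the gcd) gives the Bezout coefficients s = 128, t = -159.
Result: 359 · (128) + 289 · (-159) = 1.

gcd(359, 289) = 1; s = 128, t = -159 (check: 359·128 + 289·(-159) = 1).


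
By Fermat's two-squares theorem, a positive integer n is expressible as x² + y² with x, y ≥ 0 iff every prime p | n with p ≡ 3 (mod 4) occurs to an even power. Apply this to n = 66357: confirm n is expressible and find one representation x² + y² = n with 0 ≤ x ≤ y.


Step 1: Factor n = 66357 = 3^2 · 73 · 101.
Step 2: Check the mod-4 condition on each prime factor: 3 ≡ 3 (mod 4), exponent 2 (must be even); 73 ≡ 1 (mod 4), exponent 1; 101 ≡ 1 (mod 4), exponent 1.
All primes ≡ 3 (mod 4) appear to even exponent (or don't appear), so by the two-squares theorem n IS expressible as a sum of two squares.
Step 3: Build a representation. Group n = k² · m with k = 3 and m = 73 · 101 = 7373 (a product of primes ≡ 1 (mod 4)); a representation of m scales to one of n via (k·x)² + (k·y)² = k²(x² + y²). Each prime p ≡ 1 (mod 4) is itself a sum of two squares; find a² by testing p − a² for a perfect square:
  73: 73 − 1² = 72, 73 − 2² = 69, 73 − 3² = 64 = 8² ⇒ 73 = 3² + 8².
  101: 101 − 1² = 100 = 10² ⇒ 101 = 1² + 10².
  Combine using the Brahmagupta–Fibonacci identity (a² + b²)(c² + d²) = (ac − bd)² + (ad + bc)² = (ac + bd)² + (ad − bc)²:
  73 · 101 = 7373: from (3² + 8²)(1² + 10²), take (3·1 − 8·10, 3·10 + 8·1) = (3 − 80, 30 + 8) = (-77, 38); dropping signs (only squares matter) gives (77, 38); check 77² + 38² = 5929 + 1444 = 7373 ✓.
  Scale by k = 3: (3·77, 3·38) = (231, 114).
Step 4: Order so x ≤ y and verify: 114² + 231² = 12996 + 53361 = 66357 = n. ✓

n = 66357 = 114² + 231² (one valid representation with x ≤ y).


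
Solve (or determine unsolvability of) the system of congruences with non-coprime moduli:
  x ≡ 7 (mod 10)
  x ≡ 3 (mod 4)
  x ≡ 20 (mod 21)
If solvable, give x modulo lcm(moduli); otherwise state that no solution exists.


Moduli 10, 4, 21 are not pairwise coprime, so CRT works modulo lcm(m_i) when all pairwise compatibility conditions hold.
Pairwise compatibility: gcd(m_i, m_j) must divide a_i - a_j for every pair.
Merge one congruence at a time:
  Start: x ≡ 7 (mod 10).
  Combine with x ≡ 3 (mod 4): gcd(10, 4) = 2; 3 - 7 = -4, which IS divisible by 2, so compatible.
    Write x = 7 + 10·t and substitute into x ≡ 3 (mod 4): 10·t ≡ 3 − 7 = -4 (mod 4).
    Divide the congruence (and modulus) by g = 2: 5·t ≡ -2 (mod 2).
    Reduce coefficients mod 2: 1·t ≡ 0 (mod 2).
    So t ≡ 0 (mod 2).
    Then x = 7 + 10·0 = 7, valid modulo lcm(10, 4) = 20: x ≡ 7 (mod 20).
  Combine with x ≡ 20 (mod 21): gcd(20, 21) = 1; 20 - 7 = 13, which IS divisible by 1, so compatible.
    Write x = 7 + 20·t and substitute into x ≡ 20 (mod 21): 20·t ≡ 20 − 7 = 13 (mod 21).
    The inverse of 20 mod 21 is 20 (since 20·20 = 400 = 19·21 + 1), so t ≡ 20·13 = 260 ≡ 8 (mod 21).
    Then x = 7 + 20·8 = 167, valid modulo lcm(20, 21) = 420: x ≡ 167 (mod 420).
Verify: 167 mod 10 = 7, 167 mod 4 = 3, 167 mod 21 = 20.

x ≡ 167 (mod 420).


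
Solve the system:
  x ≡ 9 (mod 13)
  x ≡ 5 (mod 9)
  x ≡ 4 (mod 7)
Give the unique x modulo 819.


Moduli 13, 9, 7 are pairwise coprime; by CRT there is a unique solution modulo M = 13 · 9 · 7 = 819.
Solve pairwise, accumulating the modulus:
  Start with x ≡ 9 (mod 13).
  Combine with x ≡ 5 (mod 9): since gcd(13, 9) = 1, we get a unique residue mod 117.
    Write x = 9 + 13·t and substitute into x ≡ 5 (mod 9): 13·t ≡ 5 − 9 = -4 (mod 9).
    Reduce coefficients mod 9: 4·t ≡ 5 (mod 9).
    The inverse of 4 mod 9 is 7 (since 4·7 = 28 = 3·9 + 1), so t ≡ 7·5 = 35 ≡ 8 (mod 9).
    Then x = 9 + 13·8 = 113, valid modulo lcm(13, 9) = 117: x ≡ 113 (mod 117).
  Combine with x ≡ 4 (mod 7): since gcd(117, 7) = 1, we get a unique residue mod 819.
    Write x = 113 + 117·t and substitute into x ≡ 4 (mod 7): 117·t ≡ 4 − 113 = -109 (mod 7).
    Reduce coefficients mod 7: 5·t ≡ 3 (mod 7).
    The inverse of 5 mod 7 is 3 (since 5·3 = 15 = 2·7 + 1), so t ≡ 3·3 = 9 ≡ 2 (mod 7).
    Then x = 113 + 117·2 = 347, valid modulo lcm(117, 7) = 819: x ≡ 347 (mod 819).
Verify: 347 mod 13 = 9 ✓, 347 mod 9 = 5 ✓, 347 mod 7 = 4 ✓.

x ≡ 347 (mod 819).


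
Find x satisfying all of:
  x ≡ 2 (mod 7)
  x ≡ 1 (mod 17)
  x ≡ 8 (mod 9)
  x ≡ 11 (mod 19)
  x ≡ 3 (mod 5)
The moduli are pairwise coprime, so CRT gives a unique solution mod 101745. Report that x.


Product of moduli M = 7 · 17 · 9 · 19 · 5 = 101745.
Merge one congruence at a time:
  Start: x ≡ 2 (mod 7).
  Combine with x ≡ 1 (mod 17); new modulus lcm = 119.
    Write x = 2 + 7·t and substitute into x ≡ 1 (mod 17): 7·t ≡ 1 − 2 = -1 (mod 17).
    Reduce coefficients mod 17: 7·t ≡ 16 (mod 17).
    The inverse of 7 mod 17 is 5 (since 7·5 = 35 = 2·17 + 1), so t ≡ 5·16 = 80 ≡ 12 (mod 17).
    Then x = 2 + 7·12 = 86, valid modulo lcm(7, 17) = 119: x ≡ 86 (mod 119).
  Combine with x ≡ 8 (mod 9); new modulus lcm = 1071.
    Write x = 86 + 119·t and substitute into x ≡ 8 (mod 9): 119·t ≡ 8 − 86 = -78 (mod 9).
    Reduce coefficients mod 9: 2·t ≡ 3 (mod 9).
    The inverse of 2 mod 9 is 5 (since 2·5 = 10 = 1·9 + 1), so t ≡ 5·3 = 15 ≡ 6 (mod 9).
    Then x = 86 + 119·6 = 800, valid modulo lcm(119, 9) = 1071: x ≡ 800 (mod 1071).
  Combine with x ≡ 11 (mod 19); new modulus lcm = 20349.
    Write x = 800 + 1071·t and substitute into x ≡ 11 (mod 19): 1071·t ≡ 11 − 800 = -789 (mod 19).
    Reduce coefficients mod 19: 7·t ≡ 9 (mod 19).
    The inverse of 7 mod 19 is 11 (since 7·11 = 77 = 4·19 + 1), so t ≡ 11·9 = 99 ≡ 4 (mod 19).
    Then x = 800 + 1071·4 = 5084, valid modulo lcm(1071, 19) = 20349: x ≡ 5084 (mod 20349).
  Combine with x ≡ 3 (mod 5); new modulus lcm = 101745.
    Write x = 5084 + 20349·t and substitute into x ≡ 3 (mod 5): 20349·t ≡ 3 − 5084 = -5081 (mod 5).
    Reduce coefficients mod 5: 4·t ≡ 4 (mod 5).
    The inverse of 4 mod 5 is 4 (since 4·4 = 16 = 3·5 + 1), so t ≡ 4·4 = 16 ≡ 1 (mod 5).
    Then x = 5084 + 20349·1 = 25433, valid modulo lcm(20349, 5) = 101745: x ≡ 25433 (mod 101745).
Verify against each original: 25433 mod 7 = 2, 25433 mod 17 = 1, 25433 mod 9 = 8, 25433 mod 19 = 11, 25433 mod 5 = 3.

x ≡ 25433 (mod 101745).


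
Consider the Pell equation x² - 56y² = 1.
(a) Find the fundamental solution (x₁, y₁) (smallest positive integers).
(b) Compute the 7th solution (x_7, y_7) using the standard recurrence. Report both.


Step 1: Find the fundamental solution (x₁, y₁) of x² - 56y² = 1.
  Expand √56 as a continued fraction. a₀ = ⌊√56⌋ = 7; iterate m_{k+1} = d_k·a_k − m_k, d_{k+1} = (56 − m_{k+1}²)/d_k, a_{k+1} = ⌊(a₀ + m_{k+1})/d_{k+1}⌋ (starting m₀ = 0, d₀ = 1), with convergents p_k = a_k·p_{k-1} + p_{k-2}, q_k = a_k·q_{k-1} + q_{k-2} (p₋₁ = 1, q₋₁ = 0):
  k = 0: a₀ = 7; p₀/q₀ = 7/1; p₀² − 56·q₀² = 49 − 56 = -7.
  k = 1: m = 7, d = 7, a = ⌊(7 + 7)/7⌋ = 2; p/q = (2·7 + 1)/(2·1 + 0) = 15/2; p² − 56·q² = 225 − 224 = 1.
  The first convergent with p² − 56·q² = 1 gives the fundamental solution (x₁, y₁) = (15, 2).
Step 2: Apply the recurrence (x_{n+1}, y_{n+1}) = (x₁x_n + 56y₁y_n, x₁y_n + y₁x_n) repeatedly.
  From (x_1, y_1) = (15, 2): x_2 = 15·15 + 56·2·2 = 449; y_2 = 15·2 + 2·15 = 60.
  From (x_2, y_2) = (449, 60): x_3 = 15·449 + 56·2·60 = 13455; y_3 = 15·60 + 2·449 = 1798.
  From (x_3, y_3) = (13455, 1798): x_4 = 15·13455 + 56·2·1798 = 403201; y_4 = 15·1798 + 2·13455 = 53880.
  From (x_4, y_4) = (403201, 53880): x_5 = 15·403201 + 56·2·53880 = 12082575; y_5 = 15·53880 + 2·403201 = 1614602.
  From (x_5, y_5) = (12082575, 1614602): x_6 = 15·12082575 + 56·2·1614602 = 362074049; y_6 = 15·1614602 + 2·12082575 = 48384180.
  From (x_6, y_6) = (362074049, 48384180): x_7 = 15·362074049 + 56·2·48384180 = 10850138895; y_7 = 15·48384180 + 2·362074049 = 1449910798.
Step 3: Verify x_7² - 56·y_7² = 117725514040791821025 - 117725514040791821024 = 1 (should be 1). ✓

(x_1, y_1) = (15, 2); (x_7, y_7) = (10850138895, 1449910798).


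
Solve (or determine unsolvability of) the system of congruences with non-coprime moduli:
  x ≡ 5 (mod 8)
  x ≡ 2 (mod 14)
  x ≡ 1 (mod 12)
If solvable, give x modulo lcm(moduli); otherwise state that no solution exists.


Moduli 8, 14, 12 are not pairwise coprime, so CRT works modulo lcm(m_i) when all pairwise compatibility conditions hold.
Pairwise compatibility: gcd(m_i, m_j) must divide a_i - a_j for every pair.
Merge one congruence at a time:
  Start: x ≡ 5 (mod 8).
  Combine with x ≡ 2 (mod 14): gcd(8, 14) = 2, and 2 - 5 = -3 is NOT divisible by 2.
    ⇒ system is inconsistent (no integer solution).

No solution (the system is inconsistent).


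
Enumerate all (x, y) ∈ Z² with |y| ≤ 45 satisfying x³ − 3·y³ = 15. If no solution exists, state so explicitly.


The equation is x³ - 3y³ = 15. For fixed y, x³ = 3·y³ + 15, so a solution requires the RHS to be a perfect cube.
Strategy: iterate y from -45 to 45, compute RHS = 3·y³ + 15, and check whether it is a (positive or negative) perfect cube.
Check small values of y:
  y = 0: RHS = 15 is not a perfect cube.
  y = 1: RHS = 18 is not a perfect cube.
  y = -1: RHS = 12 is not a perfect cube.
  y = 2: RHS = 39 is not a perfect cube.
  y = -2: RHS = -9 is not a perfect cube.
  y = 3: RHS = 96 is not a perfect cube.
  y = -3: RHS = -66 is not a perfect cube.
Continuing the search up to |y| = 45 finds no solutions either.
No (x, y) in the scanned range satisfies the equation.

No integer solutions with |y| ≤ 45.


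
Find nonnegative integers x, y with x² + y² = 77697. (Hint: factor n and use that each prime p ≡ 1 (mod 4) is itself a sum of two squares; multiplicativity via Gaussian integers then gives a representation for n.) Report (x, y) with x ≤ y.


Step 1: Factor n = 77697 = 3^2 · 89 · 97.
Step 2: Check the mod-4 condition on each prime factor: 3 ≡ 3 (mod 4), exponent 2 (must be even); 89 ≡ 1 (mod 4), exponent 1; 97 ≡ 1 (mod 4), exponent 1.
All primes ≡ 3 (mod 4) appear to even exponent (or don't appear), so by the two-squares theorem n IS expressible as a sum of two squares.
Step 3: Build a representation. Group n = k² · m with k = 3 and m = 89 · 97 = 8633 (a product of primes ≡ 1 (mod 4)); a representation of m scales to one of n via (k·x)² + (k·y)² = k²(x² + y²). Each prime p ≡ 1 (mod 4) is itself a sum of two squares; find a² by testing p − a² for a perfect square:
  89: 89 − 1² = 88, 89 − 2² = 85, 89 − 3² = 80, 89 − 4² = 73, 89 − 5² = 64 = 8² ⇒ 89 = 5² + 8².
  97: 97 − 1² = 96, 97 − 2² = 93, 97 − 3² = 88, 97 − 4² = 81 = 9² ⇒ 97 = 4² + 9².
  Combine using the Brahmagupta–Fibonacci identity (a² + b²)(c² + d²) = (ac − bd)² + (ad + bc)² = (ac + bd)² + (ad − bc)²:
  89 · 97 = 8633: from (5² + 8²)(4² + 9²), take (5·4 − 8·9, 5·9 + 8·4) = (20 − 72, 45 + 32) = (-52, 77); dropping signs (only squares matter) gives (52, 77); check 52² + 77² = 2704 + 5929 = 8633 ✓.
  Scale by k = 3: (3·52, 3·77) = (156, 231).
Step 4: Order so x ≤ y and verify: 156² + 231² = 24336 + 53361 = 77697 = n. ✓

n = 77697 = 156² + 231² (one valid representation with x ≤ y).


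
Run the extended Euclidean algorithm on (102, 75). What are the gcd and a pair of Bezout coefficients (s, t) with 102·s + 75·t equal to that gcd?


Euclidean algorithm on (102, 75) — divide until remainder is 0:
  102 = 1 · 75 + 27
  75 = 2 · 27 + 21
  27 = 1 · 21 + 6
  21 = 3 · 6 + 3
  6 = 2 · 3 + 0
gcd(102, 75) = 3.
Track Bezout coefficients alongside the remainders: start with r₀ = 102 = a·1 + b·0 (s = 1, t = 0) and r₁ = 75 = a·0 + b·1 (s = 0, t = 1); each new remainder r_{k+1} = r_{k-1} − q_k·r_k inherits s_{k+1} = s_{k-1} − q_k·s_k, t_{k+1} = t_{k-1} − q_k·t_k, so r_k = a·s_k + b·t_k at every step:
  q = 1: r = 27, s = 1 − 1·0 = 1, t = 0 − 1·1 = -1  (check: 102·1 + 75·(-1) = 27)
  q = 2: r = 21, s = 0 − 2·1 = -2, t = 1 − 2·(-1) = 3  (check: 102·(-2) + 75·3 = 21)
  q = 1: r = 6, s = 1 − 1·(-2) = 3, t = -1 − 1·3 = -4  (check: 102·3 + 75·(-4) = 6)
  q = 3: r = 3, s = -2 − 3·3 = -11, t = 3 − 3·(-4) = 15  (check: 102·(-11) + 75·15 = 3)
The row with r = 3 (the gcd) gives the Bezout coefficients s = -11, t = 15.
Result: 102 · (-11) + 75 · (15) = 3.

gcd(102, 75) = 3; s = -11, t = 15 (check: 102·(-11) + 75·15 = 3).


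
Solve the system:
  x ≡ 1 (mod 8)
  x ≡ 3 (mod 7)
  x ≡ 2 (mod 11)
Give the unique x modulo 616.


Moduli 8, 7, 11 are pairwise coprime; by CRT there is a unique solution modulo M = 8 · 7 · 11 = 616.
Solve pairwise, accumulating the modulus:
  Start with x ≡ 1 (mod 8).
  Combine with x ≡ 3 (mod 7): since gcd(8, 7) = 1, we get a unique residue mod 56.
    Write x = 1 + 8·t and substitute into x ≡ 3 (mod 7): 8·t ≡ 3 − 1 = 2 (mod 7).
    Reduce coefficients mod 7: 1·t ≡ 2 (mod 7).
    So t ≡ 2 (mod 7).
    Then x = 1 + 8·2 = 17, valid modulo lcm(8, 7) = 56: x ≡ 17 (mod 56).
  Combine with x ≡ 2 (mod 11): since gcd(56, 11) = 1, we get a unique residue mod 616.
    Write x = 17 + 56·t and substitute into x ≡ 2 (mod 11): 56·t ≡ 2 − 17 = -15 (mod 11).
    Reduce coefficients mod 11: 1·t ≡ 7 (mod 11).
    So t ≡ 7 (mod 11).
    Then x = 17 + 56·7 = 409, valid modulo lcm(56, 11) = 616: x ≡ 409 (mod 616).
Verify: 409 mod 8 = 1 ✓, 409 mod 7 = 3 ✓, 409 mod 11 = 2 ✓.

x ≡ 409 (mod 616).


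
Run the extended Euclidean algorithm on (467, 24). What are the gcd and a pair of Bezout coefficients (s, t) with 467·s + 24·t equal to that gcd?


Euclidean algorithm on (467, 24) — divide until remainder is 0:
  467 = 19 · 24 + 11
  24 = 2 · 11 + 2
  11 = 5 · 2 + 1
  2 = 2 · 1 + 0
gcd(467, 24) = 1.
Track Bezout coefficients alongside the remainders: start with r₀ = 467 = a·1 + b·0 (s = 1, t = 0) and r₁ = 24 = a·0 + b·1 (s = 0, t = 1); each new remainder r_{k+1} = r_{k-1} − q_k·r_k inherits s_{k+1} = s_{k-1} − q_k·s_k, t_{k+1} = t_{k-1} − q_k·t_k, so r_k = a·s_k + b·t_k at every step:
  q = 19: r = 11, s = 1 − 19·0 = 1, t = 0 − 19·1 = -19  (check: 467·1 + 24·(-19) = 11)
  q = 2: r = 2, s = 0 − 2·1 = -2, t = 1 − 2·(-19) = 39  (check: 467·(-2) + 24·39 = 2)
  q = 5: r = 1, s = 1 − 5·(-2) = 11, t = -19 − 5·39 = -214  (check: 467·11 + 24·(-214) = 1)
The row with r = 1 (the gcd) gives the Bezout coefficients s = 11, t = -214.
Result: 467 · (11) + 24 · (-214) = 1.

gcd(467, 24) = 1; s = 11, t = -214 (check: 467·11 + 24·(-214) = 1).


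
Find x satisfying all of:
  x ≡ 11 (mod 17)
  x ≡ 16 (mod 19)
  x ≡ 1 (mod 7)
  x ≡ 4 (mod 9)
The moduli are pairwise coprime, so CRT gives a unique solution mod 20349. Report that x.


Product of moduli M = 17 · 19 · 7 · 9 = 20349.
Merge one congruence at a time:
  Start: x ≡ 11 (mod 17).
  Combine with x ≡ 16 (mod 19); new modulus lcm = 323.
    Write x = 11 + 17·t and substitute into x ≡ 16 (mod 19): 17·t ≡ 16 − 11 = 5 (mod 19).
    The inverse of 17 mod 19 is 9 (since 17·9 = 153 = 8·19 + 1), so t ≡ 9·5 = 45 ≡ 7 (mod 19).
    Then x = 11 + 17·7 = 130, valid modulo lcm(17, 19) = 323: x ≡ 130 (mod 323).
  Combine with x ≡ 1 (mod 7); new modulus lcm = 2261.
    Write x = 130 + 323·t and substitute into x ≡ 1 (mod 7): 323·t ≡ 1 − 130 = -129 (mod 7).
    Reduce coefficients mod 7: 1·t ≡ 4 (mod 7).
    So t ≡ 4 (mod 7).
    Then x = 130 + 323·4 = 1422, valid modulo lcm(323, 7) = 2261: x ≡ 1422 (mod 2261).
  Combine with x ≡ 4 (mod 9); new modulus lcm = 20349.
    Write x = 1422 + 2261·t and substitute into x ≡ 4 (mod 9): 2261·t ≡ 4 − 1422 = -1418 (mod 9).
    Reduce coefficients mod 9: 2·t ≡ 4 (mod 9).
    The inverse of 2 mod 9 is 5 (since 2·5 = 10 = 1·9 + 1), so t ≡ 5·4 = 20 ≡ 2 (mod 9).
    Then x = 1422 + 2261·2 = 5944, valid modulo lcm(2261, 9) = 20349: x ≡ 5944 (mod 20349).
Verify against each original: 5944 mod 17 = 11, 5944 mod 19 = 16, 5944 mod 7 = 1, 5944 mod 9 = 4.

x ≡ 5944 (mod 20349).


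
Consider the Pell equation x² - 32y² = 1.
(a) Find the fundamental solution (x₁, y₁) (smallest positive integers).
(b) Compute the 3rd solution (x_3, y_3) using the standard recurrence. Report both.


Step 1: Find the fundamental solution (x₁, y₁) of x² - 32y² = 1.
  Expand √32 as a continued fraction. a₀ = ⌊√32⌋ = 5; iterate m_{k+1} = d_k·a_k − m_k, d_{k+1} = (32 − m_{k+1}²)/d_k, a_{k+1} = ⌊(a₀ + m_{k+1})/d_{k+1}⌋ (starting m₀ = 0, d₀ = 1), with convergents p_k = a_k·p_{k-1} + p_{k-2}, q_k = a_k·q_{k-1} + q_{k-2} (p₋₁ = 1, q₋₁ = 0):
  k = 0: a₀ = 5; p₀/q₀ = 5/1; p₀² − 32·q₀² = 25 − 32 = -7.
  k = 1: m = 5, d = 7, a = ⌊(5 + 5)/7⌋ = 1; p/q = (1·5 + 1)/(1·1 + 0) = 6/1; p² − 32·q² = 36 − 32 = 4.
  k = 2: m = 2, d = 4, a = ⌊(5 + 2)/4⌋ = 1; p/q = (1·6 + 5)/(1·1 + 1) = 11/2; p² − 32·q² = 121 − 128 = -7.
  k = 3: m = 2, d = 7, a = ⌊(5 + 2)/7⌋ = 1; p/q = (1·11 + 6)/(1·2 + 1) = 17/3; p² − 32·q² = 289 − 288 = 1.
  The first convergent with p² − 32·q² = 1 gives the fundamental solution (x₁, y₁) = (17, 3).
Step 2: Apply the recurrence (x_{n+1}, y_{n+1}) = (x₁x_n + 32y₁y_n, x₁y_n + y₁x_n) repeatedly.
  From (x_1, y_1) = (17, 3): x_2 = 17·17 + 32·3·3 = 577; y_2 = 17·3 + 3·17 = 102.
  From (x_2, y_2) = (577, 102): x_3 = 17·577 + 32·3·102 = 19601; y_3 = 17·102 + 3·577 = 3465.
Step 3: Verify x_3² - 32·y_3² = 384199201 - 384199200 = 1 (should be 1). ✓

(x_1, y_1) = (17, 3); (x_3, y_3) = (19601, 3465).


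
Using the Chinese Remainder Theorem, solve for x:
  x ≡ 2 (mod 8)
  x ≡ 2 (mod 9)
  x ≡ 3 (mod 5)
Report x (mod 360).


Moduli 8, 9, 5 are pairwise coprime; by CRT there is a unique solution modulo M = 8 · 9 · 5 = 360.
Solve pairwise, accumulating the modulus:
  Start with x ≡ 2 (mod 8).
  Combine with x ≡ 2 (mod 9): since gcd(8, 9) = 1, we get a unique residue mod 72.
    Write x = 2 + 8·t and substitute into x ≡ 2 (mod 9): 8·t ≡ 2 − 2 = 0 (mod 9).
    The inverse of 8 mod 9 is 8 (since 8·8 = 64 = 7·9 + 1), so t ≡ 8·0 = 0 ≡ 0 (mod 9).
    Then x = 2 + 8·0 = 2, valid modulo lcm(8, 9) = 72: x ≡ 2 (mod 72).
  Combine with x ≡ 3 (mod 5): since gcd(72, 5) = 1, we get a unique residue mod 360.
    Write x = 2 + 72·t and substitute into x ≡ 3 (mod 5): 72·t ≡ 3 − 2 = 1 (mod 5).
    Reduce coefficients mod 5: 2·t ≡ 1 (mod 5).
    The inverse of 2 mod 5 is 3 (since 2·3 = 6 = 1·5 + 1), so t ≡ 3·1 = 3 ≡ 3 (mod 5).
    Then x = 2 + 72·3 = 218, valid modulo lcm(72, 5) = 360: x ≡ 218 (mod 360).
Verify: 218 mod 8 = 2 ✓, 218 mod 9 = 2 ✓, 218 mod 5 = 3 ✓.

x ≡ 218 (mod 360).


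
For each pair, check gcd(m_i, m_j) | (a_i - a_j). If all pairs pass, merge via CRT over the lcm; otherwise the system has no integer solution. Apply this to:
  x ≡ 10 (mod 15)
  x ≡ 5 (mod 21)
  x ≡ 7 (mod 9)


Moduli 15, 21, 9 are not pairwise coprime, so CRT works modulo lcm(m_i) when all pairwise compatibility conditions hold.
Pairwise compatibility: gcd(m_i, m_j) must divide a_i - a_j for every pair.
Merge one congruence at a time:
  Start: x ≡ 10 (mod 15).
  Combine with x ≡ 5 (mod 21): gcd(15, 21) = 3, and 5 - 10 = -5 is NOT divisible by 3.
    ⇒ system is inconsistent (no integer solution).

No solution (the system is inconsistent).


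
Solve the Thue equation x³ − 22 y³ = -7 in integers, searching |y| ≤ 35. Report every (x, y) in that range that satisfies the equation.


The equation is x³ - 22y³ = -7. For fixed y, x³ = 22·y³ − 7, so a solution requires the RHS to be a perfect cube.
Strategy: iterate y from -35 to 35, compute RHS = 22·y³ − 7, and check whether it is a (positive or negative) perfect cube.
Check small values of y:
  y = 0: RHS = -7 is not a perfect cube.
  y = 1: RHS = 15 is not a perfect cube.
  y = -1: RHS = -29 is not a perfect cube.
  y = 2: RHS = 169 is not a perfect cube.
  y = -2: RHS = -183 is not a perfect cube.
  y = 3: RHS = 587 is not a perfect cube.
  y = -3: RHS = -601 is not a perfect cube.
Continuing the search up to |y| = 35 finds no solutions either.
No (x, y) in the scanned range satisfies the equation.

No integer solutions with |y| ≤ 35.


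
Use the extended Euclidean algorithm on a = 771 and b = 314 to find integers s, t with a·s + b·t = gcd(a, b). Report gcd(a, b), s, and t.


Euclidean algorithm on (771, 314) — divide until remainder is 0:
  771 = 2 · 314 + 143
  314 = 2 · 143 + 28
  143 = 5 · 28 + 3
  28 = 9 · 3 + 1
  3 = 3 · 1 + 0
gcd(771, 314) = 1.
Track Bezout coefficients alongside the remainders: start with r₀ = 771 = a·1 + b·0 (s = 1, t = 0) and r₁ = 314 = a·0 + b·1 (s = 0, t = 1); each new remainder r_{k+1} = r_{k-1} − q_k·r_k inherits s_{k+1} = s_{k-1} − q_k·s_k, t_{k+1} = t_{k-1} − q_k·t_k, so r_k = a·s_k + b·t_k at every step:
  q = 2: r = 143, s = 1 − 2·0 = 1, t = 0 − 2·1 = -2  (check: 771·1 + 314·(-2) = 143)
  q = 2: r = 28, s = 0 − 2·1 = -2, t = 1 − 2·(-2) = 5  (check: 771·(-2) + 314·5 = 28)
  q = 5: r = 3, s = 1 − 5·(-2) = 11, t = -2 − 5·5 = -27  (check: 771·11 + 314·(-27) = 3)
  q = 9: r = 1, s = -2 − 9·11 = -101, t = 5 − 9·(-27) = 248  (check: 771·(-101) + 314·248 = 1)
The row with r = 1 (the gcd) gives the Bezout coefficients s = -101, t = 248.
Result: 771 · (-101) + 314 · (248) = 1.

gcd(771, 314) = 1; s = -101, t = 248 (check: 771·(-101) + 314·248 = 1).


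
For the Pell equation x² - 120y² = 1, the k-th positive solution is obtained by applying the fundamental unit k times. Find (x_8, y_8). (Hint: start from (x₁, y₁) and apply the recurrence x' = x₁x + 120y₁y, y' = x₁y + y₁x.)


Step 1: Find the fundamental solution (x₁, y₁) of x² - 120y² = 1.
  Expand √120 as a continued fraction. a₀ = ⌊√120⌋ = 10; iterate m_{k+1} = d_k·a_k − m_k, d_{k+1} = (120 − m_{k+1}²)/d_k, a_{k+1} = ⌊(a₀ + m_{k+1})/d_{k+1}⌋ (starting m₀ = 0, d₀ = 1), with convergents p_k = a_k·p_{k-1} + p_{k-2}, q_k = a_k·q_{k-1} + q_{k-2} (p₋₁ = 1, q₋₁ = 0):
  k = 0: a₀ = 10; p₀/q₀ = 10/1; p₀² − 120·q₀² = 100 − 120 = -20.
  k = 1: m = 10, d = 20, a = ⌊(10 + 10)/20⌋ = 1; p/q = (1·10 + 1)/(1·1 + 0) = 11/1; p² − 120·q² = 121 − 120 = 1.
  The first convergent with p² − 120·q² = 1 gives the fundamental solution (x₁, y₁) = (11, 1).
Step 2: Apply the recurrence (x_{n+1}, y_{n+1}) = (x₁x_n + 120y₁y_n, x₁y_n + y₁x_n) repeatedly.
  From (x_1, y_1) = (11, 1): x_2 = 11·11 + 120·1·1 = 241; y_2 = 11·1 + 1·11 = 22.
  From (x_2, y_2) = (241, 22): x_3 = 11·241 + 120·1·22 = 5291; y_3 = 11·22 + 1·241 = 483.
  From (x_3, y_3) = (5291, 483): x_4 = 11·5291 + 120·1·483 = 116161; y_4 = 11·483 + 1·5291 = 10604.
  From (x_4, y_4) = (116161, 10604): x_5 = 11·116161 + 120·1·10604 = 2550251; y_5 = 11·10604 + 1·116161 = 232805.
  From (x_5, y_5) = (2550251, 232805): x_6 = 11·2550251 + 120·1·232805 = 55989361; y_6 = 11·232805 + 1·2550251 = 5111106.
  From (x_6, y_6) = (55989361, 5111106): x_7 = 11·55989361 + 120·1·5111106 = 1229215691; y_7 = 11·5111106 + 1·55989361 = 112211527.
  From (x_7, y_7) = (1229215691, 112211527): x_8 = 11·1229215691 + 120·1·112211527 = 26986755841; y_8 = 11·112211527 + 1·1229215691 = 2463542488.
Step 3: Verify x_8² - 120·y_8² = 728284990821747617281 - 728284990821747617280 = 1 (should be 1). ✓

(x_1, y_1) = (11, 1); (x_8, y_8) = (26986755841, 2463542488).


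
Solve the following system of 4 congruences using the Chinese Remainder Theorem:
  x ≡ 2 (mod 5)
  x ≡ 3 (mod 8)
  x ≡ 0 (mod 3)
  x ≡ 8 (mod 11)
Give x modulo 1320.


Product of moduli M = 5 · 8 · 3 · 11 = 1320.
Merge one congruence at a time:
  Start: x ≡ 2 (mod 5).
  Combine with x ≡ 3 (mod 8); new modulus lcm = 40.
    Write x = 2 + 5·t and substitute into x ≡ 3 (mod 8): 5·t ≡ 3 − 2 = 1 (mod 8).
    The inverse of 5 mod 8 is 5 (since 5·5 = 25 = 3·8 + 1), so t ≡ 5·1 = 5 ≡ 5 (mod 8).
    Then x = 2 + 5·5 = 27, valid modulo lcm(5, 8) = 40: x ≡ 27 (mod 40).
  Combine with x ≡ 0 (mod 3); new modulus lcm = 120.
    Write x = 27 + 40·t and substitute into x ≡ 0 (mod 3): 40·t ≡ 0 − 27 = -27 (mod 3).
    Reduce coefficients mod 3: 1·t ≡ 0 (mod 3).
    So t ≡ 0 (mod 3).
    Then x = 27 + 40·0 = 27, valid modulo lcm(40, 3) = 120: x ≡ 27 (mod 120).
  Combine with x ≡ 8 (mod 11); new modulus lcm = 1320.
    Write x = 27 + 120·t and substitute into x ≡ 8 (mod 11): 120·t ≡ 8 − 27 = -19 (mod 11).
    Reduce coefficients mod 11: 10·t ≡ 3 (mod 11).
    The inverse of 10 mod 11 is 10 (since 10·10 = 100 = 9·11 + 1), so t ≡ 10·3 = 30 ≡ 8 (mod 11).
    Then x = 27 + 120·8 = 987, valid modulo lcm(120, 11) = 1320: x ≡ 987 (mod 1320).
Verify against each original: 987 mod 5 = 2, 987 mod 8 = 3, 987 mod 3 = 0, 987 mod 11 = 8.

x ≡ 987 (mod 1320).
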